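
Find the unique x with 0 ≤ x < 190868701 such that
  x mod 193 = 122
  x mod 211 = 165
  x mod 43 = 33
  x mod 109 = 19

The moduli are pairwise coprime; N = 193·211·43·109 = 190868701.
N/193 = 988957; 988957 ≡ 25 (mod 193); 25·139 ≡ 1, so inverse 139.
N/211 = 904591; 904591 ≡ 34 (mod 211); 34·180 ≡ 1, so inverse 180.
N/43 = 4438807; 4438807 ≡ 3 (mod 43); 3·29 ≡ 1, so inverse 29.
N/109 = 1751089; 1751089 ≡ 4 (mod 109); 4·82 ≡ 1, so inverse 82.
x ≡ 122·988957·139 + 165·904591·180 + 33·4438807·29 + 19·1751089·82 = 50613220467.
50613220467 mod 190868701 = 33014702.

33014702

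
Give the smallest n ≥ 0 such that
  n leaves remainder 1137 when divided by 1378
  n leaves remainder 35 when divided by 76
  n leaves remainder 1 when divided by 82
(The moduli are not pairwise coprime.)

550959

Combine the congruences pairwise.
gcd(1378, 76) = 2 and 2 | (35 − 1137), so the pair is consistent; merging gives n ≡ 27319 (mod 52364), where 52364 = lcm(1378, 76).
gcd(52364, 82) = 2 and 2 | (1 − 27319), so the pair is consistent; merging gives n ≡ 550959 (mod 2146924), where 2146924 = lcm(52364, 82).
The solution is unique modulo lcm(1378, 76, 82) = 2146924.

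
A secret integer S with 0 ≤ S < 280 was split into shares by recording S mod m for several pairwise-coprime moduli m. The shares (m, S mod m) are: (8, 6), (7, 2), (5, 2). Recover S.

142

The moduli are pairwise coprime; N = 8·7·5 = 280.
N/8 = 35; 35 ≡ 3 (mod 8); 3·3 ≡ 1, so inverse 3.
N/7 = 40; 40 ≡ 5 (mod 7); 5·3 ≡ 1, so inverse 3.
N/5 = 56; 56 ≡ 1 (mod 5), inverse 1.
S ≡ 6·35·3 + 2·40·3 + 2·56·1 = 982.
982 mod 280 = 142.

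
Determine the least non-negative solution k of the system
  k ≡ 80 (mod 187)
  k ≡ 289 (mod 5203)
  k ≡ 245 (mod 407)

1831745

Combine the congruences pairwise.
gcd(187, 5203) = 11 and 11 | (289 − 80), so the pair is consistent; merging gives k ≡ 62725 (mod 88451), where 88451 = lcm(187, 5203).
gcd(88451, 407) = 11 and 11 | (245 − 62725), so the pair is consistent; merging gives k ≡ 1831745 (mod 3272687), where 3272687 = lcm(88451, 407).
The solution is unique modulo lcm(187, 5203, 407) = 3272687.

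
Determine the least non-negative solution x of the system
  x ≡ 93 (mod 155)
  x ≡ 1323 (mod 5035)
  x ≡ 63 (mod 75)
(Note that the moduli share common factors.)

2010288

gcd(155, 5035) = 5 and 5 | (1323 − 93), so the pair is consistent; merging gives x ≡ 137268 (mod 156085), where 156085 = lcm(155, 5035).
gcd(156085, 75) = 5 and 5 | (63 − 137268), so the pair is consistent; merging gives x ≡ 2010288 (mod 2341275), where 2341275 = lcm(156085, 75).
The solution is unique modulo lcm(155, 5035, 75) = 2341275.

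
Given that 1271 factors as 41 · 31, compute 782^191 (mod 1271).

Mod 41: 782 ≡ 3; by Fermat, exponent reduces to 191 mod 40 = 31; 3^31 ≡ 14 (mod 41).
Mod 31: 782 ≡ 7; by Fermat, exponent reduces to 191 mod 30 = 11; 7^11 ≡ 20 (mod 31).
Combine by CRT: x ≡ 14 (mod 41), x ≡ 20 (mod 31) ⇒ x ≡ 547 (mod 1271).

547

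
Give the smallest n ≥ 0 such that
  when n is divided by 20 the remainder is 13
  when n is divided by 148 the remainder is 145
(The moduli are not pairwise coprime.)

293

gcd(20, 148) = 4 and 4 | (145 − 13), so the pair is consistent; merging gives n ≡ 293 (mod 740), where 740 = lcm(20, 148).
The solution is unique modulo lcm(20, 148) = 740.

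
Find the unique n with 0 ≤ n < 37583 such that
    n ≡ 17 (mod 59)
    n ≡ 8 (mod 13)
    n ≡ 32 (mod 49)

The moduli are pairwise coprime; M = 59·13·49 = 37583.
M/59 = 637; 637 ≡ 47 (mod 59); 47·54 ≡ 1, so inverse 54.
M/13 = 2891; 2891 ≡ 5 (mod 13); 5·8 ≡ 1, so inverse 8.
M/49 = 767; 767 ≡ 32 (mod 49); 32·23 ≡ 1, so inverse 23.
n ≡ 17·637·54 + 8·2891·8 + 32·767·23 = 1334302.
1334302 mod 37583 = 18897.

18897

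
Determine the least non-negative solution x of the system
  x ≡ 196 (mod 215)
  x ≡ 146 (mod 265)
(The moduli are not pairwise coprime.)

gcd(215, 265) = 5 and 5 | (146 − 196), so the pair is consistent; merging gives x ≡ 411 (mod 11395), where 11395 = lcm(215, 265).
The solution is unique modulo lcm(215, 265) = 11395.

411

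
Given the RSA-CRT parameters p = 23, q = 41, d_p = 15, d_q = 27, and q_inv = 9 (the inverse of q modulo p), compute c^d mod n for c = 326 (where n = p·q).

118

m₁ = c^(d_p) mod p: c ≡ 4 (mod 23), and 4^15 mod 23 = 3.
m₂ = c^(d_q) mod q: c ≡ 39 (mod 41), and 39^27 mod 41 = 36.
h = q_inv·(m₁ − m₂) mod p = 9·(3 − 36) mod 23 = 2.
m = m₂ + h·q = 36 + 2·41 = 118.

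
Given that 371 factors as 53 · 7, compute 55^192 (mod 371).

Mod 53: 55 ≡ 2; by Fermat, exponent reduces to 192 mod 52 = 36; 2^36 ≡ 36 (mod 53).
Mod 7: 55 ≡ 6; since 6 | 192, by Fermat 6^192 ≡ 1 (mod 7).
Combine by CRT: x ≡ 36 (mod 53), x ≡ 1 (mod 7) ⇒ x ≡ 36 (mod 371).

36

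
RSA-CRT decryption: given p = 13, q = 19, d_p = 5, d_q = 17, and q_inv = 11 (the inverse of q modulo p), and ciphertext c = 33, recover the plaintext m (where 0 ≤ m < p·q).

167

m₁ = c^(d_p) mod p: c ≡ 7 (mod 13), and 7^5 mod 13 = 11.
m₂ = c^(d_q) mod q: c ≡ 14 (mod 19), and 14^17 mod 19 = 15.
h = q_inv·(m₁ − m₂) mod p = 11·(11 − 15) mod 13 = 8.
m = m₂ + h·q = 15 + 8·19 = 167.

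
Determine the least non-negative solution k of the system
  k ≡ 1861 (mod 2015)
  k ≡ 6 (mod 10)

3876

Combine the congruences pairwise.
gcd(2015, 10) = 5 and 5 | (6 − 1861), so the pair is consistent; merging gives k ≡ 3876 (mod 4030), where 4030 = lcm(2015, 10).
The solution is unique modulo lcm(2015, 10) = 4030.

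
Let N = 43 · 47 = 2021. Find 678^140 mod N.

165

Mod 43: 678 ≡ 33; by Fermat, exponent reduces to 140 mod 42 = 14; 33^14 ≡ 36 (mod 43).
Mod 47: 678 ≡ 20; by Fermat, exponent reduces to 140 mod 46 = 2; 20^2 ≡ 24 (mod 47).
Combine by CRT: x ≡ 36 (mod 43), x ≡ 24 (mod 47) ⇒ x ≡ 165 (mod 2021).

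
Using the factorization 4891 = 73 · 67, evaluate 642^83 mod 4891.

Mod 73: 642 ≡ 58; by Fermat, exponent reduces to 83 mod 72 = 11; 58^11 ≡ 14 (mod 73).
Mod 67: 642 ≡ 39; by Fermat, exponent reduces to 83 mod 66 = 17; 39^17 ≡ 21 (mod 67).
Combine by CRT: x ≡ 14 (mod 73), x ≡ 21 (mod 67) ⇒ x ≡ 4175 (mod 4891).

4175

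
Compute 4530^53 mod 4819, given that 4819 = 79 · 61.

1765

Mod 79: 4530 ≡ 27; 27^53 ≡ 27 (mod 79).
Mod 61: 4530 ≡ 16; 16^53 ≡ 57 (mod 61).
Combine by CRT: x ≡ 27 (mod 79), x ≡ 57 (mod 61) ⇒ x ≡ 1765 (mod 4819).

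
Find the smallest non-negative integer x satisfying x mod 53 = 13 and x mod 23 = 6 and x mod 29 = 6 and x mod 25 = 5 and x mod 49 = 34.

Combine the congruences pairwise.
From x ≡ 13 (mod 53) write x = 13 + 53t. Substituting into x ≡ 6 (mod 23) gives 53t ≡ 16 (mod 23), and since 7⁻¹ ≡ 10 (mod 23), t ≡ 22. Hence x ≡ 13 + 53·22 = 1179 (mod 1219).
From x ≡ 1179 (mod 1219) write x = 1179 + 1219t. Substituting into x ≡ 6 (mod 29) gives 1219t ≡ 16 (mod 29), and since 1⁻¹ ≡ 1 (mod 29), t ≡ 16. Hence x ≡ 1179 + 1219·16 = 20683 (mod 35351).
From x ≡ 20683 (mod 35351) write x = 20683 + 35351t. Substituting into x ≡ 5 (mod 25) gives 35351t ≡ 22 (mod 25), and since 1⁻¹ ≡ 1 (mod 25), t ≡ 22. Hence x ≡ 20683 + 35351·22 = 798405 (mod 883775).
From x ≡ 798405 (mod 883775) write x = 798405 + 883775t. Substituting into x ≡ 34 (mod 49) gives 883775t ≡ 35 (mod 49), and since 11⁻¹ ≡ 9 (mod 49), t ≡ 21. Hence x ≡ 798405 + 883775·21 = 19357680 (mod 43304975).

19357680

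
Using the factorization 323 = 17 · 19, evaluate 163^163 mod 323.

Mod 17: 163 ≡ 10; by Fermat, exponent reduces to 163 mod 16 = 3; 10^3 ≡ 14 (mod 17).
Mod 19: 163 ≡ 11; by Fermat, exponent reduces to 163 mod 18 = 1; 11^1 ≡ 11 (mod 19).
Combine by CRT: x ≡ 14 (mod 17), x ≡ 11 (mod 19) ⇒ x ≡ 201 (mod 323).

201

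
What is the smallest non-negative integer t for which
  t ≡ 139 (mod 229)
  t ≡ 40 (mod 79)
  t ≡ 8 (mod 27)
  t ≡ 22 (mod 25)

10231172

The moduli are pairwise coprime; N = 229·79·27·25 = 12211425.
N/229 = 53325; 53325 ≡ 197 (mod 229); 197·93 ≡ 1, so inverse 93.
N/79 = 154575; 154575 ≡ 51 (mod 79); 51·31 ≡ 1, so inverse 31.
N/27 = 452275; 452275 ≡ 25 (mod 27); 25·13 ≡ 1, so inverse 13.
N/25 = 488457; 488457 ≡ 7 (mod 25); 7·18 ≡ 1, so inverse 18.
t ≡ 139·53325·93 + 40·154575·31 + 8·452275·13 + 22·488457·18 = 1121470847.
1121470847 mod 12211425 = 10231172.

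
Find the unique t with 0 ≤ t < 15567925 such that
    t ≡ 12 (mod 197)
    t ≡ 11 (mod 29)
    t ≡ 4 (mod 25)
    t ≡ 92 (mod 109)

4937029

The moduli are pairwise coprime; N = 197·29·25·109 = 15567925.
N/197 = 79025; 79025 ≡ 28 (mod 197); 28·190 ≡ 1, so inverse 190.
N/29 = 536825; 536825 ≡ 6 (mod 29); 6·5 ≡ 1, so inverse 5.
N/25 = 622717; 622717 ≡ 17 (mod 25); 17·3 ≡ 1, so inverse 3.
N/109 = 142825; 142825 ≡ 35 (mod 109); 35·81 ≡ 1, so inverse 81.
t ≡ 12·79025·190 + 11·536825·5 + 4·622717·3 + 92·142825·81 = 1281506879.
1281506879 mod 15567925 = 4937029.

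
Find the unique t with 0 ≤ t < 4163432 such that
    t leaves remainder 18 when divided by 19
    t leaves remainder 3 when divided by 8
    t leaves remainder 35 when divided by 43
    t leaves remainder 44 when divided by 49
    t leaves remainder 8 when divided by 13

From t ≡ 18 (mod 19) write t = 18 + 19s. Substituting into t ≡ 3 (mod 8) gives 19s ≡ 1 (mod 8), and since 3⁻¹ ≡ 3 (mod 8), s ≡ 3. Hence t ≡ 18 + 19·3 = 75 (mod 152).
From t ≡ 75 (mod 152) write t = 75 + 152s. Substituting into t ≡ 35 (mod 43) gives 152s ≡ 3 (mod 43), and since 23⁻¹ ≡ 15 (mod 43), s ≡ 2. Hence t ≡ 75 + 152·2 = 379 (mod 6536).
From t ≡ 379 (mod 6536) write t = 379 + 6536s. Substituting into t ≡ 44 (mod 49) gives 6536s ≡ 8 (mod 49), and since 19⁻¹ ≡ 31 (mod 49), s ≡ 3. Hence t ≡ 379 + 6536·3 = 19987 (mod 320264).
From t ≡ 19987 (mod 320264) write t = 19987 + 320264s. Substituting into t ≡ 8 (mod 13) gives 320264s ≡ 2 (mod 13), and since 9⁻¹ ≡ 3 (mod 13), s ≡ 6. Hence t ≡ 19987 + 320264·6 = 1941571 (mod 4163432).

1941571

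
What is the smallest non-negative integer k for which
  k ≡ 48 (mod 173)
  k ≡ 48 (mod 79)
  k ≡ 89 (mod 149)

The moduli are pairwise coprime; N = 173·79·149 = 2036383.
N/173 = 11771; 11771 ≡ 7 (mod 173); 7·99 ≡ 1, so inverse 99.
N/79 = 25777; 25777 ≡ 23 (mod 79); 23·55 ≡ 1, so inverse 55.
N/149 = 13667; 13667 ≡ 108 (mod 149); 108·109 ≡ 1, so inverse 109.
k ≡ 48·11771·99 + 48·25777·55 + 89·13667·109 = 256570639.
256570639 mod 2036383 = 2022764.

2022764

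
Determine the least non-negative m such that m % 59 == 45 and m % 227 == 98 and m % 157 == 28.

2066933

The moduli are pairwise coprime; N = 59·227·157 = 2102701.
N/59 = 35639; 35639 ≡ 3 (mod 59); 3·20 ≡ 1, so inverse 20.
N/227 = 9263; 9263 ≡ 183 (mod 227); 183·98 ≡ 1, so inverse 98.
N/157 = 13393; 13393 ≡ 48 (mod 157); 48·36 ≡ 1, so inverse 36.
m ≡ 45·35639·20 + 98·9263·98 + 28·13393·36 = 134537096.
134537096 mod 2102701 = 2066933.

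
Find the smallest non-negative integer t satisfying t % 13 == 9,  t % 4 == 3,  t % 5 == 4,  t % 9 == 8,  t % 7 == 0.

13139

From t ≡ 9 (mod 13) write t = 9 + 13s. Substituting into t ≡ 3 (mod 4) gives 13s ≡ 2 (mod 4), and since 1⁻¹ ≡ 1 (mod 4), s ≡ 2. Hence t ≡ 9 + 13·2 = 35 (mod 52).
From t ≡ 35 (mod 52) write t = 35 + 52s. Substituting into t ≡ 4 (mod 5) gives 52s ≡ 4 (mod 5), and since 2⁻¹ ≡ 3 (mod 5), s ≡ 2. Hence t ≡ 35 + 52·2 = 139 (mod 260).
From t ≡ 139 (mod 260) write t = 139 + 260s. Substituting into t ≡ 8 (mod 9) gives 260s ≡ 4 (mod 9), and since 8⁻¹ ≡ 8 (mod 9), s ≡ 5. Hence t ≡ 139 + 260·5 = 1439 (mod 2340).
From t ≡ 1439 (mod 2340) write t = 1439 + 2340s. Substituting into t ≡ 0 (mod 7) gives 2340s ≡ 3 (mod 7), and since 2⁻¹ ≡ 4 (mod 7), s ≡ 5. Hence t ≡ 1439 + 2340·5 = 13139 (mod 16380).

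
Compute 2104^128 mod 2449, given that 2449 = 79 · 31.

2

Mod 79: 2104 ≡ 50; by Fermat, exponent reduces to 128 mod 78 = 50; 50^50 ≡ 2 (mod 79).
Mod 31: 2104 ≡ 27; by Fermat, exponent reduces to 128 mod 30 = 8; 27^8 ≡ 2 (mod 31).
Combine by CRT: x ≡ 2 (mod 79), x ≡ 2 (mod 31) ⇒ x ≡ 2 (mod 2449).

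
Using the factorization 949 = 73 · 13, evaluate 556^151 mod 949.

Mod 73: 556 ≡ 45; by Fermat, exponent reduces to 151 mod 72 = 7; 45^7 ≡ 62 (mod 73).
Mod 13: 556 ≡ 10; by Fermat, exponent reduces to 151 mod 12 = 7; 10^7 ≡ 10 (mod 13).
Combine by CRT: x ≡ 62 (mod 73), x ≡ 10 (mod 13) ⇒ x ≡ 62 (mod 949).

62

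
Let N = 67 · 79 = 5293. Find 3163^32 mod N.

Mod 67: 3163 ≡ 14; 14^32 ≡ 24 (mod 67).
Mod 79: 3163 ≡ 3; 3^32 ≡ 19 (mod 79).
Combine by CRT: x ≡ 24 (mod 67), x ≡ 19 (mod 79) ⇒ x ≡ 493 (mod 5293).

493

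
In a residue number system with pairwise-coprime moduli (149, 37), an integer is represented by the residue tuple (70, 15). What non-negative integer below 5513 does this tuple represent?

From x ≡ 70 (mod 149) write x = 70 + 149t. Substituting into x ≡ 15 (mod 37) gives 149t ≡ 19 (mod 37), and since 1⁻¹ ≡ 1 (mod 37), t ≡ 19. Hence x ≡ 70 + 149·19 = 2901 (mod 5513).

2901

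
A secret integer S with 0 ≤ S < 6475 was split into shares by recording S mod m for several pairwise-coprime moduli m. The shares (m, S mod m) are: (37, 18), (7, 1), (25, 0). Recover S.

3200

The moduli are pairwise coprime; N = 37·7·25 = 6475.
N/37 = 175; 175 ≡ 27 (mod 37); 27·11 ≡ 1, so inverse 11.
N/7 = 925; 925 ≡ 1 (mod 7), inverse 1.
N/25 = 259; 259 ≡ 9 (mod 25); 9·14 ≡ 1, so inverse 14.
S ≡ 18·175·11 + 1·925·1 + 0·259·14 = 35575.
35575 mod 6475 = 3200.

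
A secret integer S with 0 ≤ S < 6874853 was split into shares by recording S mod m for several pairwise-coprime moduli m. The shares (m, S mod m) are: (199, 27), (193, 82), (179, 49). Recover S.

110671

From S ≡ 27 (mod 199) write S = 27 + 199t. Substituting into S ≡ 82 (mod 193) gives 199t ≡ 55 (mod 193), and since 6⁻¹ ≡ 161 (mod 193), t ≡ 170. Hence S ≡ 27 + 199·170 = 33857 (mod 38407).
From S ≡ 33857 (mod 38407) write S = 33857 + 38407t. Substituting into S ≡ 49 (mod 179) gives 38407t ≡ 23 (mod 179), and since 101⁻¹ ≡ 39 (mod 179), t ≡ 2. Hence S ≡ 33857 + 38407·2 = 110671 (mod 6874853).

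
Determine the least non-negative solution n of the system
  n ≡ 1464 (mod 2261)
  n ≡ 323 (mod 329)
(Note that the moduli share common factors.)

gcd(2261, 329) = 7 and 7 | (323 − 1464), so the pair is consistent; merging gives n ≡ 80599 (mod 106267), where 106267 = lcm(2261, 329).
The solution is unique modulo lcm(2261, 329) = 106267.

80599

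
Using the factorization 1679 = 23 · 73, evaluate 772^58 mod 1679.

Mod 23: 772 ≡ 13; by Fermat, exponent reduces to 58 mod 22 = 14; 13^14 ≡ 12 (mod 23).
Mod 73: 772 ≡ 42; 42^58 ≡ 19 (mod 73).
Combine by CRT: x ≡ 12 (mod 23), x ≡ 19 (mod 73) ⇒ x ≡ 311 (mod 1679).

311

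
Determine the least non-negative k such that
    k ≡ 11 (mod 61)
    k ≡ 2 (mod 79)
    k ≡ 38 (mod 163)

653016

From k ≡ 11 (mod 61) write k = 11 + 61t. Substituting into k ≡ 2 (mod 79) gives 61t ≡ 70 (mod 79), and since 61⁻¹ ≡ 57 (mod 79), t ≡ 40. Hence k ≡ 11 + 61·40 = 2451 (mod 4819).
From k ≡ 2451 (mod 4819) write k = 2451 + 4819t. Substituting into k ≡ 38 (mod 163) gives 4819t ≡ 32 (mod 163), and since 92⁻¹ ≡ 101 (mod 163), t ≡ 135. Hence k ≡ 2451 + 4819·135 = 653016 (mod 785497).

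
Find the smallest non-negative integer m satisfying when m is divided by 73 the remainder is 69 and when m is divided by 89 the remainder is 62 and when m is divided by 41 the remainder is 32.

104459

Combine the congruences pairwise.
From m ≡ 69 (mod 73) write m = 69 + 73t. Substituting into m ≡ 62 (mod 89) gives 73t ≡ 82 (mod 89), and since 73⁻¹ ≡ 50 (mod 89), t ≡ 6. Hence m ≡ 69 + 73·6 = 507 (mod 6497).
From m ≡ 507 (mod 6497) write m = 507 + 6497t. Substituting into m ≡ 32 (mod 41) gives 6497t ≡ 17 (mod 41), and since 19⁻¹ ≡ 13 (mod 41), t ≡ 16. Hence m ≡ 507 + 6497·16 = 104459 (mod 266377).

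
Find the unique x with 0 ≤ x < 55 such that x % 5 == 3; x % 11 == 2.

From x ≡ 3 (mod 5) write x = 3 + 5t. Substituting into x ≡ 2 (mod 11) gives 5t ≡ 10 (mod 11), and since 5⁻¹ ≡ 9 (mod 11), t ≡ 2. Hence x ≡ 3 + 5·2 = 13 (mod 55).

13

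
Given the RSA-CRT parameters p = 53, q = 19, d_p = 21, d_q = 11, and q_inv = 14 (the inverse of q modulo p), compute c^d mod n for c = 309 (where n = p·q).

m₁ = c^(d_p) mod p: c ≡ 44 (mod 53), and 44^21 mod 53 = 15.
m₂ = c^(d_q) mod q: c ≡ 5 (mod 19), and 5^11 mod 19 = 6.
h = q_inv·(m₁ − m₂) mod p = 14·(15 − 6) mod 53 = 20.
m = m₂ + h·q = 6 + 20·19 = 386.

386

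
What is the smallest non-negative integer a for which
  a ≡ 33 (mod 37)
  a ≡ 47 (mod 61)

1328

Combine the congruences pairwise.
From a ≡ 33 (mod 37) write a = 33 + 37t. Substituting into a ≡ 47 (mod 61) gives 37t ≡ 14 (mod 61), and since 37⁻¹ ≡ 33 (mod 61), t ≡ 35. Hence a ≡ 33 + 37·35 = 1328 (mod 2257).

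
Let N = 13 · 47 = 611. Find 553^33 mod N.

606

Mod 13: 553 ≡ 7; by Fermat, exponent reduces to 33 mod 12 = 9; 7^9 ≡ 8 (mod 13).
Mod 47: 553 ≡ 36; 36^33 ≡ 42 (mod 47).
Combine by CRT: x ≡ 8 (mod 13), x ≡ 42 (mod 47) ⇒ x ≡ 606 (mod 611).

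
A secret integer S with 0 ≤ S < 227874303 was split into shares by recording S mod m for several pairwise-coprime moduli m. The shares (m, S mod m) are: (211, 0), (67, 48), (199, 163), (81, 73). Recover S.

86202784

From S ≡ 0 (mod 211) write S = 0 + 211t. Substituting into S ≡ 48 (mod 67) gives 211t ≡ 48 (mod 67), and since 10⁻¹ ≡ 47 (mod 67), t ≡ 45. Hence S ≡ 0 + 211·45 = 9495 (mod 14137).
From S ≡ 9495 (mod 14137) write S = 9495 + 14137t. Substituting into S ≡ 163 (mod 199) gives 14137t ≡ 21 (mod 199), and since 8⁻¹ ≡ 25 (mod 199), t ≡ 127. Hence S ≡ 9495 + 14137·127 = 1804894 (mod 2813263).
From S ≡ 1804894 (mod 2813263) write S = 1804894 + 2813263t. Substituting into S ≡ 73 (mod 81) gives 2813263t ≡ 21 (mod 81), and since 52⁻¹ ≡ 67 (mod 81), t ≡ 30. Hence S ≡ 1804894 + 2813263·30 = 86202784 (mod 227874303).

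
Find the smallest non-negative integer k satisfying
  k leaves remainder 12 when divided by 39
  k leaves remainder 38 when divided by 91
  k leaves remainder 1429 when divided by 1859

gcd(39, 91) = 13 and 13 | (38 − 12), so the pair is consistent; merging gives k ≡ 129 (mod 273), where 273 = lcm(39, 91).
gcd(273, 1859) = 13 and 13 | (1429 − 129), so the pair is consistent; merging gives k ≡ 8865 (mod 39039), where 39039 = lcm(273, 1859).
The solution is unique modulo lcm(39, 91, 1859) = 39039.

8865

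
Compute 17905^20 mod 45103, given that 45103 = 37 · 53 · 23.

22912

Mod 37: 17905 ≡ 34; 34^20 ≡ 9 (mod 37).
Mod 53: 17905 ≡ 44; 44^20 ≡ 16 (mod 53).
Mod 23: 17905 ≡ 11; 11^20 ≡ 4 (mod 23).
Combine by CRT: x ≡ 9 (mod 37), x ≡ 16 (mod 53), x ≡ 4 (mod 23) ⇒ x ≡ 22912 (mod 45103).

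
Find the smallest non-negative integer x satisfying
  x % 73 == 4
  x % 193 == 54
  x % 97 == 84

From x ≡ 4 (mod 73) write x = 4 + 73t. Substituting into x ≡ 54 (mod 193) gives 73t ≡ 50 (mod 193), and since 73⁻¹ ≡ 156 (mod 193), t ≡ 80. Hence x ≡ 4 + 73·80 = 5844 (mod 14089).
From x ≡ 5844 (mod 14089) write x = 5844 + 14089t. Substituting into x ≡ 84 (mod 97) gives 14089t ≡ 60 (mod 97), and since 24⁻¹ ≡ 93 (mod 97), t ≡ 51. Hence x ≡ 5844 + 14089·51 = 724383 (mod 1366633).

724383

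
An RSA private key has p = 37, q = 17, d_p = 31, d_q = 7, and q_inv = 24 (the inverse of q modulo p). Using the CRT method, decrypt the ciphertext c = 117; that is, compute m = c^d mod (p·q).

586

m₁ = c^(d_p) mod p: c ≡ 6 (mod 37), and 6^31 mod 37 = 31.
m₂ = c^(d_q) mod q: c ≡ 15 (mod 17), and 15^7 mod 17 = 8.
h = q_inv·(m₁ − m₂) mod p = 24·(31 − 8) mod 37 = 34.
m = m₂ + h·q = 8 + 34·17 = 586.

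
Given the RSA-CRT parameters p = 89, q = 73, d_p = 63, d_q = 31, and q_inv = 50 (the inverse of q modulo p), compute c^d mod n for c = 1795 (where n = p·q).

5030

m₁ = c^(d_p) mod p: c ≡ 15 (mod 89), and 15^63 mod 89 = 46.
m₂ = c^(d_q) mod q: c ≡ 43 (mod 73), and 43^31 mod 73 = 66.
h = q_inv·(m₁ − m₂) mod p = 50·(46 − 66) mod 89 = 68.
m = m₂ + h·q = 66 + 68·73 = 5030.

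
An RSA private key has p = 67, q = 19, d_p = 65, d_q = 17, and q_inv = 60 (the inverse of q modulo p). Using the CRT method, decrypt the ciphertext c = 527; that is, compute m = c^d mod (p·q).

m₁ = c^(d_p) mod p: c ≡ 58 (mod 67), and 58^65 mod 67 = 52.
m₂ = c^(d_q) mod q: c ≡ 14 (mod 19), and 14^17 mod 19 = 15.
h = q_inv·(m₁ − m₂) mod p = 60·(52 − 15) mod 67 = 9.
m = m₂ + h·q = 15 + 9·19 = 186.

186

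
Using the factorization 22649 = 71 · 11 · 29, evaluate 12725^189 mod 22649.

11456

Mod 71: 12725 ≡ 16; by Fermat, exponent reduces to 189 mod 70 = 49; 16^49 ≡ 25 (mod 71).
Mod 11: 12725 ≡ 9; by Fermat, exponent reduces to 189 mod 10 = 9; 9^9 ≡ 5 (mod 11).
Mod 29: 12725 ≡ 23; by Fermat, exponent reduces to 189 mod 28 = 21; 23^21 ≡ 1 (mod 29).
Combine by CRT: x ≡ 25 (mod 71), x ≡ 5 (mod 11), x ≡ 1 (mod 29) ⇒ x ≡ 11456 (mod 22649).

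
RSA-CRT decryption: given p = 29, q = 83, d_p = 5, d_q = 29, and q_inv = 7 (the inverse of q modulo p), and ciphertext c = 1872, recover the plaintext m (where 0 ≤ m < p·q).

2343

m₁ = c^(d_p) mod p: c ≡ 16 (mod 29), and 16^5 mod 29 = 23.
m₂ = c^(d_q) mod q: c ≡ 46 (mod 83), and 46^29 mod 83 = 19.
h = q_inv·(m₁ − m₂) mod p = 7·(23 − 19) mod 29 = 28.
m = m₂ + h·q = 19 + 28·83 = 2343.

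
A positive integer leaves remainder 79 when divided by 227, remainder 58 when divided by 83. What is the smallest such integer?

From a ≡ 79 (mod 227) write a = 79 + 227t. Substituting into a ≡ 58 (mod 83) gives 227t ≡ 62 (mod 83), and since 61⁻¹ ≡ 49 (mod 83), t ≡ 50. Hence a ≡ 79 + 227·50 = 11429 (mod 18841).

11429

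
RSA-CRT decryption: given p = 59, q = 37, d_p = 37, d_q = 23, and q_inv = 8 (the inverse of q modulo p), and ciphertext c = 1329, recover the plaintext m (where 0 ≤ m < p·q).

m₁ = c^(d_p) mod p: c ≡ 31 (mod 59), and 31^37 mod 59 = 23.
m₂ = c^(d_q) mod q: c ≡ 34 (mod 37), and 34^23 mod 37 = 16.
h = q_inv·(m₁ − m₂) mod p = 8·(23 − 16) mod 59 = 56.
m = m₂ + h·q = 16 + 56·37 = 2088.

2088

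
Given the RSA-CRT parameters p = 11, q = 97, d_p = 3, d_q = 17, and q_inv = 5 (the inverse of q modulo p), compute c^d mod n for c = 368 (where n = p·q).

796

m₁ = c^(d_p) mod p: c ≡ 5 (mod 11), and 5^3 mod 11 = 4.
m₂ = c^(d_q) mod q: c ≡ 77 (mod 97), and 77^17 mod 97 = 20.
h = q_inv·(m₁ − m₂) mod p = 5·(4 − 20) mod 11 = 8.
m = m₂ + h·q = 20 + 8·97 = 796.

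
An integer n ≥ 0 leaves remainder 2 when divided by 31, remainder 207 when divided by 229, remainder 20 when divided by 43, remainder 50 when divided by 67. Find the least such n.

The moduli are pairwise coprime; M = 31·229·43·67 = 20452219.
M/31 = 659749; 659749 ≡ 7 (mod 31); 7·9 ≡ 1, so inverse 9.
M/229 = 89311; 89311 ≡ 1 (mod 229), inverse 1.
M/43 = 475633; 475633 ≡ 10 (mod 43); 10·13 ≡ 1, so inverse 13.
M/67 = 305257; 305257 ≡ 5 (mod 67); 5·27 ≡ 1, so inverse 27.
n ≡ 2·659749·9 + 207·89311·1 + 20·475633·13 + 50·305257·27 = 566124389.
566124389 mod 20452219 = 13914476.

13914476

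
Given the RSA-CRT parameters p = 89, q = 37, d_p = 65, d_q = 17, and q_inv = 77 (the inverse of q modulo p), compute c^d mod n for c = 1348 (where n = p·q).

2967

m₁ = c^(d_p) mod p: c ≡ 13 (mod 89), and 13^65 mod 89 = 30.
m₂ = c^(d_q) mod q: c ≡ 16 (mod 37), and 16^17 mod 37 = 7.
h = q_inv·(m₁ − m₂) mod p = 77·(30 − 7) mod 89 = 80.
m = m₂ + h·q = 7 + 80·37 = 2967.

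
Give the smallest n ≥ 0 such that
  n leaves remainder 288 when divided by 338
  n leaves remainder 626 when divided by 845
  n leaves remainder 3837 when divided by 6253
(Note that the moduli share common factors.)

Combine the congruences pairwise.
gcd(338, 845) = 169 and 169 | (626 − 288), so the pair is consistent; merging gives n ≡ 626 (mod 1690), where 1690 = lcm(338, 845).
gcd(1690, 6253) = 169 and 169 | (3837 − 626), so the pair is consistent; merging gives n ≡ 22596 (mod 62530), where 62530 = lcm(1690, 6253).
The solution is unique modulo lcm(338, 845, 6253) = 62530.

22596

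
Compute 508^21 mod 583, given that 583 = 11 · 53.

Mod 11: 508 ≡ 2; by Fermat, exponent reduces to 21 mod 10 = 1; 2^1 ≡ 2 (mod 11).
Mod 53: 508 ≡ 31; 31^21 ≡ 3 (mod 53).
Combine by CRT: x ≡ 2 (mod 11), x ≡ 3 (mod 53) ⇒ x ≡ 321 (mod 583).

321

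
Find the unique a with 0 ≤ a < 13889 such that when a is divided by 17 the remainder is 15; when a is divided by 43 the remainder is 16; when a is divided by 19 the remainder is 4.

The moduli are pairwise coprime; N = 17·43·19 = 13889.
N/17 = 817; 817 ≡ 1 (mod 17), inverse 1.
N/43 = 323; 323 ≡ 22 (mod 43); 22·2 ≡ 1, so inverse 2.
N/19 = 731; 731 ≡ 9 (mod 19); 9·17 ≡ 1, so inverse 17.
a ≡ 15·817·1 + 16·323·2 + 4·731·17 = 72299.
72299 mod 13889 = 2854.

2854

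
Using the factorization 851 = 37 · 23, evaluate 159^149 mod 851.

212

Mod 37: 159 ≡ 11; by Fermat, exponent reduces to 149 mod 36 = 5; 11^5 ≡ 27 (mod 37).
Mod 23: 159 ≡ 21; by Fermat, exponent reduces to 149 mod 22 = 17; 21^17 ≡ 5 (mod 23).
Combine by CRT: x ≡ 27 (mod 37), x ≡ 5 (mod 23) ⇒ x ≡ 212 (mod 851).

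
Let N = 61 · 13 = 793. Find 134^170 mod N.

562

Mod 61: 134 ≡ 12; by Fermat, exponent reduces to 170 mod 60 = 50; 12^50 ≡ 13 (mod 61).
Mod 13: 134 ≡ 4; by Fermat, exponent reduces to 170 mod 12 = 2; 4^2 ≡ 3 (mod 13).
Combine by CRT: x ≡ 13 (mod 61), x ≡ 3 (mod 13) ⇒ x ≡ 562 (mod 793).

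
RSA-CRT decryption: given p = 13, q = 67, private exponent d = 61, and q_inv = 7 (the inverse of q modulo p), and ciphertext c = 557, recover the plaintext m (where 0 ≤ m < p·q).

830

d_p = d mod (p−1) = 61 mod 12 = 1; d_q = d mod (q−1) = 61.
m₁ = c^(d_p) mod p: c ≡ 11 (mod 13), and 11^1 mod 13 = 11.
m₂ = c^(d_q) mod q: c ≡ 21 (mod 67), and 21^61 mod 67 = 26.
h = q_inv·(m₁ − m₂) mod p = 7·(11 − 26) mod 13 = 12.
m = m₂ + h·q = 26 + 12·67 = 830.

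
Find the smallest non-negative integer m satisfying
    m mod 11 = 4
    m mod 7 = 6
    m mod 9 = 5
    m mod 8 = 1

1049

From m ≡ 4 (mod 11) write m = 4 + 11t. Substituting into m ≡ 6 (mod 7) gives 11t ≡ 2 (mod 7), and since 4⁻¹ ≡ 2 (mod 7), t ≡ 4. Hence m ≡ 4 + 11·4 = 48 (mod 77).
From m ≡ 48 (mod 77) write m = 48 + 77t. Substituting into m ≡ 5 (mod 9) gives 77t ≡ 2 (mod 9), and since 5⁻¹ ≡ 2 (mod 9), t ≡ 4. Hence m ≡ 48 + 77·4 = 356 (mod 693).
From m ≡ 356 (mod 693) write m = 356 + 693t. Substituting into m ≡ 1 (mod 8) gives 693t ≡ 5 (mod 8), and since 5⁻¹ ≡ 5 (mod 8), t ≡ 1. Hence m ≡ 356 + 693·1 = 1049 (mod 5544).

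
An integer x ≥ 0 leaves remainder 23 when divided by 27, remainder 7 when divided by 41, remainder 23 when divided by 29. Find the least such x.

28994

From x ≡ 23 (mod 27) write x = 23 + 27t. Substituting into x ≡ 7 (mod 41) gives 27t ≡ 25 (mod 41), and since 27⁻¹ ≡ 38 (mod 41), t ≡ 7. Hence x ≡ 23 + 27·7 = 212 (mod 1107).
From x ≡ 212 (mod 1107) write x = 212 + 1107t. Substituting into x ≡ 23 (mod 29) gives 1107t ≡ 14 (mod 29), and since 5⁻¹ ≡ 6 (mod 29), t ≡ 26. Hence x ≡ 212 + 1107·26 = 28994 (mod 32103).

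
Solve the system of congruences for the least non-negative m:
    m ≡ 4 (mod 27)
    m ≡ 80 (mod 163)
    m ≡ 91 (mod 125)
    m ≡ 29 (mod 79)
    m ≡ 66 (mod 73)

From m ≡ 4 (mod 27) write m = 4 + 27t. Substituting into m ≡ 80 (mod 163) gives 27t ≡ 76 (mod 163), and since 27⁻¹ ≡ 157 (mod 163), t ≡ 33. Hence m ≡ 4 + 27·33 = 895 (mod 4401).
From m ≡ 895 (mod 4401) write m = 895 + 4401t. Substituting into m ≡ 91 (mod 125) gives 4401t ≡ 71 (mod 125), and since 26⁻¹ ≡ 101 (mod 125), t ≡ 46. Hence m ≡ 895 + 4401·46 = 203341 (mod 550125).
From m ≡ 203341 (mod 550125) write m = 203341 + 550125t. Substituting into m ≡ 29 (mod 79) gives 550125t ≡ 34 (mod 79), and since 48⁻¹ ≡ 28 (mod 79), t ≡ 4. Hence m ≡ 203341 + 550125·4 = 2403841 (mod 43459875).
From m ≡ 2403841 (mod 43459875) write m = 2403841 + 43459875t. Substituting into m ≡ 66 (mod 73) gives 43459875t ≡ 42 (mod 73), and since 55⁻¹ ≡ 4 (mod 73), t ≡ 22. Hence m ≡ 2403841 + 43459875·22 = 958521091 (mod 3172570875).

958521091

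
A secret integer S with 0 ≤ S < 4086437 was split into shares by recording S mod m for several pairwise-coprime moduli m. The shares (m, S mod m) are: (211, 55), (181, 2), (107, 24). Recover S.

The moduli are pairwise coprime; N = 211·181·107 = 4086437.
N/211 = 19367; 19367 ≡ 166 (mod 211); 166·75 ≡ 1, so inverse 75.
N/181 = 22577; 22577 ≡ 133 (mod 181); 133·49 ≡ 1, so inverse 49.
N/107 = 38191; 38191 ≡ 99 (mod 107); 99·40 ≡ 1, so inverse 40.
S ≡ 55·19367·75 + 2·22577·49 + 24·38191·40 = 118764781.
118764781 mod 4086437 = 258108.

258108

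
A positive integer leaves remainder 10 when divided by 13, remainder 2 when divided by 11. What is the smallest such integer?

From N ≡ 10 (mod 13) write N = 10 + 13t. Substituting into N ≡ 2 (mod 11) gives 13t ≡ 3 (mod 11), and since 2⁻¹ ≡ 6 (mod 11), t ≡ 7. Hence N ≡ 10 + 13·7 = 101 (mod 143).

101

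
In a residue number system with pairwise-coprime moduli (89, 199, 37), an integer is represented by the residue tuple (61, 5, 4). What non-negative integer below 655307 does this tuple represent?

The moduli are pairwise coprime; N = 89·199·37 = 655307.
N/89 = 7363; 7363 ≡ 65 (mod 89); 65·63 ≡ 1, so inverse 63.
N/199 = 3293; 3293 ≡ 109 (mod 199); 109·42 ≡ 1, so inverse 42.
N/37 = 17711; 17711 ≡ 25 (mod 37); 25·3 ≡ 1, so inverse 3.
x ≡ 61·7363·63 + 5·3293·42 + 4·17711·3 = 29200071.
29200071 mod 655307 = 366563.

366563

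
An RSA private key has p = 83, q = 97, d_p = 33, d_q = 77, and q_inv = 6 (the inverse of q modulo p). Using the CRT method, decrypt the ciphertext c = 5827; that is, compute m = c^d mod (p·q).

m₁ = c^(d_p) mod p: c ≡ 17 (mod 83), and 17^33 mod 83 = 75.
m₂ = c^(d_q) mod q: c ≡ 7 (mod 97), and 7^77 mod 97 = 87.
h = q_inv·(m₁ − m₂) mod p = 6·(75 − 87) mod 83 = 11.
m = m₂ + h·q = 87 + 11·97 = 1154.

1154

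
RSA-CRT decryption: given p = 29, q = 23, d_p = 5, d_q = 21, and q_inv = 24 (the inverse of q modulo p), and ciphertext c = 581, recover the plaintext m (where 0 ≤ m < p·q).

m₁ = c^(d_p) mod p: c ≡ 1 (mod 29), and 1^5 mod 29 = 1.
m₂ = c^(d_q) mod q: c ≡ 6 (mod 23), and 6^21 mod 23 = 4.
h = q_inv·(m₁ − m₂) mod p = 24·(1 − 4) mod 29 = 15.
m = m₂ + h·q = 4 + 15·23 = 349.

349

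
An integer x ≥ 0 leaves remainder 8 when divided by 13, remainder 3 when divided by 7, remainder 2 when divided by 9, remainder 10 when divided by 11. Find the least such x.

The moduli are pairwise coprime; N = 13·7·9·11 = 9009.
N/13 = 693; 693 ≡ 4 (mod 13); 4·10 ≡ 1, so inverse 10.
N/7 = 1287; 1287 ≡ 6 (mod 7); 6·6 ≡ 1, so inverse 6.
N/9 = 1001; 1001 ≡ 2 (mod 9); 2·5 ≡ 1, so inverse 5.
N/11 = 819; 819 ≡ 5 (mod 11); 5·9 ≡ 1, so inverse 9.
x ≡ 8·693·10 + 3·1287·6 + 2·1001·5 + 10·819·9 = 162326.
162326 mod 9009 = 164.

164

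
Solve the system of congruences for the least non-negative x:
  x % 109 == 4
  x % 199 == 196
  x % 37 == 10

The moduli are pairwise coprime; N = 109·199·37 = 802567.
N/109 = 7363; 7363 ≡ 60 (mod 109); 60·20 ≡ 1, so inverse 20.
N/199 = 4033; 4033 ≡ 53 (mod 199); 53·184 ≡ 1, so inverse 184.
N/37 = 21691; 21691 ≡ 9 (mod 37); 9·33 ≡ 1, so inverse 33.
x ≡ 4·7363·20 + 196·4033·184 + 10·21691·33 = 153193182.
153193182 mod 802567 = 705452.

705452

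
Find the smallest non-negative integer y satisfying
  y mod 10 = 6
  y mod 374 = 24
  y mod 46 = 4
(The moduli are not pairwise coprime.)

gcd(10, 374) = 2 and 2 | (24 − 6), so the pair is consistent; merging gives y ≡ 1146 (mod 1870), where 1870 = lcm(10, 374).
gcd(1870, 46) = 2 and 2 | (4 − 1146), so the pair is consistent; merging gives y ≡ 21716 (mod 43010), where 43010 = lcm(1870, 46).
The solution is unique modulo lcm(10, 374, 46) = 43010.

21716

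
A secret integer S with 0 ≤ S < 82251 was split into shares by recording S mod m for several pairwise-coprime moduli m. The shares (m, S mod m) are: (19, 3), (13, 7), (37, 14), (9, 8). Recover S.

20105

The moduli are pairwise coprime; N = 19·13·37·9 = 82251.
N/19 = 4329; 4329 ≡ 16 (mod 19); 16·6 ≡ 1, so inverse 6.
N/13 = 6327; 6327 ≡ 9 (mod 13); 9·3 ≡ 1, so inverse 3.
N/37 = 2223; 2223 ≡ 3 (mod 37); 3·25 ≡ 1, so inverse 25.
N/9 = 9139; 9139 ≡ 4 (mod 9); 4·7 ≡ 1, so inverse 7.
S ≡ 3·4329·6 + 7·6327·3 + 14·2223·25 + 8·9139·7 = 1500623.
1500623 mod 82251 = 20105.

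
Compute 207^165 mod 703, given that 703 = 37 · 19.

600

Mod 37: 207 ≡ 22; by Fermat, exponent reduces to 165 mod 36 = 21; 22^21 ≡ 8 (mod 37).
Mod 19: 207 ≡ 17; by Fermat, exponent reduces to 165 mod 18 = 3; 17^3 ≡ 11 (mod 19).
Combine by CRT: x ≡ 8 (mod 37), x ≡ 11 (mod 19) ⇒ x ≡ 600 (mod 703).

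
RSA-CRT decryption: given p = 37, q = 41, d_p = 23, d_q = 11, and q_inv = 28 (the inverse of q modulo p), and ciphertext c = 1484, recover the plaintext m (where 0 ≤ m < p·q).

m₁ = c^(d_p) mod p: c ≡ 4 (mod 37), and 4^23 mod 37 = 25.
m₂ = c^(d_q) mod q: c ≡ 8 (mod 41), and 8^11 mod 41 = 33.
h = q_inv·(m₁ − m₂) mod p = 28·(25 − 33) mod 37 = 35.
m = m₂ + h·q = 33 + 35·41 = 1468.

1468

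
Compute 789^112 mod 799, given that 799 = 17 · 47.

Mod 17: 789 ≡ 7; since 16 | 112, by Fermat 7^112 ≡ 1 (mod 17).
Mod 47: 789 ≡ 37; by Fermat, exponent reduces to 112 mod 46 = 20; 37^20 ≡ 18 (mod 47).
Combine by CRT: x ≡ 1 (mod 17), x ≡ 18 (mod 47) ⇒ x ≡ 18 (mod 799).

18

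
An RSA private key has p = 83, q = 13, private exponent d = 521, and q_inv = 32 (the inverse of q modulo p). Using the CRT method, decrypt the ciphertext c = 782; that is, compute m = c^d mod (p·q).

d_p = d mod (p−1) = 521 mod 82 = 29; d_q = d mod (q−1) = 5.
m₁ = c^(d_p) mod p: c ≡ 35 (mod 83), and 35^29 mod 83 = 80.
m₂ = c^(d_q) mod q: c ≡ 2 (mod 13), and 2^5 mod 13 = 6.
h = q_inv·(m₁ − m₂) mod p = 32·(80 − 6) mod 83 = 44.
m = m₂ + h·q = 6 + 44·13 = 578.

578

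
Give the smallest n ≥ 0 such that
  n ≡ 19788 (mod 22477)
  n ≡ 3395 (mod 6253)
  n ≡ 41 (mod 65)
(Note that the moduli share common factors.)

109696

Combine the congruences pairwise.
gcd(22477, 6253) = 169 and 169 | (3395 − 19788), so the pair is consistent; merging gives n ≡ 109696 (mod 831649), where 831649 = lcm(22477, 6253).
gcd(831649, 65) = 13 and 13 | (41 − 109696), so the pair is consistent; merging gives n ≡ 109696 (mod 4158245), where 4158245 = lcm(831649, 65).
The solution is unique modulo lcm(22477, 6253, 65) = 4158245.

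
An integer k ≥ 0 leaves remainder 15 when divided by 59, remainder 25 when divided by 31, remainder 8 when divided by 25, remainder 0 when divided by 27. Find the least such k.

The moduli are pairwise coprime; N = 59·31·25·27 = 1234575.
N/59 = 20925; 20925 ≡ 39 (mod 59); 39·56 ≡ 1, so inverse 56.
N/31 = 39825; 39825 ≡ 21 (mod 31); 21·3 ≡ 1, so inverse 3.
N/25 = 49383; 49383 ≡ 8 (mod 25); 8·22 ≡ 1, so inverse 22.
N/27 = 45725; 45725 ≡ 14 (mod 27); 14·2 ≡ 1, so inverse 2.
k ≡ 15·20925·56 + 25·39825·3 + 8·49383·22 + 0·45725·2 = 29255283.
29255283 mod 1234575 = 860058.

860058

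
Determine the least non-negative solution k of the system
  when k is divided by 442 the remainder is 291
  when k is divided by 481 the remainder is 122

gcd(442, 481) = 13 and 13 | (122 − 291), so the pair is consistent; merging gives k ≡ 13109 (mod 16354), where 16354 = lcm(442, 481).
The solution is unique modulo lcm(442, 481) = 16354.

13109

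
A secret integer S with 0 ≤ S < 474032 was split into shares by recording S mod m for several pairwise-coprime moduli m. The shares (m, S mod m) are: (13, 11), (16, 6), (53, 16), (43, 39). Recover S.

The moduli are pairwise coprime; N = 13·16·53·43 = 474032.
N/13 = 36464; 36464 ≡ 12 (mod 13); 12·12 ≡ 1, so inverse 12.
N/16 = 29627; 29627 ≡ 11 (mod 16); 11·3 ≡ 1, so inverse 3.
N/53 = 8944; 8944 ≡ 40 (mod 53); 40·4 ≡ 1, so inverse 4.
N/43 = 11024; 11024 ≡ 16 (mod 43); 16·35 ≡ 1, so inverse 35.
S ≡ 11·36464·12 + 6·29627·3 + 16·8944·4 + 39·11024·35 = 20966710.
20966710 mod 474032 = 109302.

109302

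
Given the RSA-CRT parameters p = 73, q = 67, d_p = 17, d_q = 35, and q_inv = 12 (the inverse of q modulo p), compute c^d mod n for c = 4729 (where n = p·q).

m₁ = c^(d_p) mod p: c ≡ 57 (mod 73), and 57^17 mod 73 = 41.
m₂ = c^(d_q) mod q: c ≡ 39 (mod 67), and 39^35 mod 67 = 47.
h = q_inv·(m₁ − m₂) mod p = 12·(41 − 47) mod 73 = 1.
m = m₂ + h·q = 47 + 1·67 = 114.

114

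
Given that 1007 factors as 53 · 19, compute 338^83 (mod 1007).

193

Mod 53: 338 ≡ 20; by Fermat, exponent reduces to 83 mod 52 = 31; 20^31 ≡ 34 (mod 53).
Mod 19: 338 ≡ 15; by Fermat, exponent reduces to 83 mod 18 = 11; 15^11 ≡ 3 (mod 19).
Combine by CRT: x ≡ 34 (mod 53), x ≡ 3 (mod 19) ⇒ x ≡ 193 (mod 1007).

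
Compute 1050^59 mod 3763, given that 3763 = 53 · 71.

3273

Mod 53: 1050 ≡ 43; by Fermat, exponent reduces to 59 mod 52 = 7; 43^7 ≡ 40 (mod 53).
Mod 71: 1050 ≡ 56; 56^59 ≡ 7 (mod 71).
Combine by CRT: x ≡ 40 (mod 53), x ≡ 7 (mod 71) ⇒ x ≡ 3273 (mod 3763).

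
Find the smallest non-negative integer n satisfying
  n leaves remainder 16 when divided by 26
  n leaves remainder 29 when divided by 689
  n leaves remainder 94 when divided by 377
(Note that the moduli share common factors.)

39302

Combine the congruences pairwise.
gcd(26, 689) = 13 and 13 | (29 − 16), so the pair is consistent; merging gives n ≡ 718 (mod 1378), where 1378 = lcm(26, 689).
gcd(1378, 377) = 13 and 13 | (94 − 718), so the pair is consistent; merging gives n ≡ 39302 (mod 39962), where 39962 = lcm(1378, 377).
The solution is unique modulo lcm(26, 689, 377) = 39962.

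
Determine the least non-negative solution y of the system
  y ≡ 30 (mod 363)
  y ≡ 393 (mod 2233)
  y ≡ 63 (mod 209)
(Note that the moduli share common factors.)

gcd(363, 2233) = 11 and 11 | (393 − 30), so the pair is consistent; merging gives y ≡ 393 (mod 73689), where 73689 = lcm(363, 2233).
gcd(73689, 209) = 11 and 11 | (63 − 393), so the pair is consistent; merging gives y ≡ 1326795 (mod 1400091), where 1400091 = lcm(73689, 209).
The solution is unique modulo lcm(363, 2233, 209) = 1400091.

1326795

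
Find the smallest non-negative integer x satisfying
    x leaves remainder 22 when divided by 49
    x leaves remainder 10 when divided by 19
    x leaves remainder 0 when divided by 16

5216

The moduli are pairwise coprime; N = 49·19·16 = 14896.
N/49 = 304; 304 ≡ 10 (mod 49); 10·5 ≡ 1, so inverse 5.
N/19 = 784; 784 ≡ 5 (mod 19); 5·4 ≡ 1, so inverse 4.
N/16 = 931; 931 ≡ 3 (mod 16); 3·11 ≡ 1, so inverse 11.
x ≡ 22·304·5 + 10·784·4 + 0·931·11 = 64800.
64800 mod 14896 = 5216.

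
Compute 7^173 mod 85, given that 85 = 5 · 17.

Mod 5: 7 ≡ 2; by Fermat, exponent reduces to 173 mod 4 = 1; 2^1 ≡ 2 (mod 5).
Mod 17: 7 ≡ 7; by Fermat, exponent reduces to 173 mod 16 = 13; 7^13 ≡ 6 (mod 17).
Combine by CRT: x ≡ 2 (mod 5), x ≡ 6 (mod 17) ⇒ x ≡ 57 (mod 85).

57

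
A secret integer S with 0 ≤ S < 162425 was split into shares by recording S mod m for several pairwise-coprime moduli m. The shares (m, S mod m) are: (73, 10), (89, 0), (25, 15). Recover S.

60965

Combine the congruences pairwise.
From S ≡ 10 (mod 73) write S = 10 + 73t. Substituting into S ≡ 0 (mod 89) gives 73t ≡ 79 (mod 89), and since 73⁻¹ ≡ 50 (mod 89), t ≡ 34. Hence S ≡ 10 + 73·34 = 2492 (mod 6497).
From S ≡ 2492 (mod 6497) write S = 2492 + 6497t. Substituting into S ≡ 15 (mod 25) gives 6497t ≡ 23 (mod 25), and since 22⁻¹ ≡ 8 (mod 25), t ≡ 9. Hence S ≡ 2492 + 6497·9 = 60965 (mod 162425).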